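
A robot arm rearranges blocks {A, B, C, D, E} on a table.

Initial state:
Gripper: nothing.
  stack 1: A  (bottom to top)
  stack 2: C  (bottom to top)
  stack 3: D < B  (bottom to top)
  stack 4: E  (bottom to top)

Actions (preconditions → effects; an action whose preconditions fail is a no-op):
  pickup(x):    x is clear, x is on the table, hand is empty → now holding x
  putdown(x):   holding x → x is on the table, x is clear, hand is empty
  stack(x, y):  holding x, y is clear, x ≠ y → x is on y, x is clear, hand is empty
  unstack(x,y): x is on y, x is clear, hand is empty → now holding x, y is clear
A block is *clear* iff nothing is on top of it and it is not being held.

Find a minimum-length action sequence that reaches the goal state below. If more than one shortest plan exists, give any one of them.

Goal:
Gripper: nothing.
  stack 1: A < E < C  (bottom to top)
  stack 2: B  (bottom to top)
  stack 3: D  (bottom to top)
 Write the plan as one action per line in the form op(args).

step 1 (unstack(B, D)): towers=[A; C; D; E] holding=B
step 2 (putdown(B)): towers=[A; B; C; D; E] holding=-
step 3 (pickup(E)): towers=[A; B; C; D] holding=E
step 4 (stack(E, A)): towers=[A/E; B; C; D] holding=-
step 5 (pickup(C)): towers=[A/E; B; D] holding=C
step 6 (stack(C, E)): towers=[A/E/C; B; D] holding=-
goal check: towers=[A/E/C; B; D] holding=- — reached (length 6, optimal by BFS)

unstack(B, D)
putdown(B)
pickup(E)
stack(E, A)
pickup(C)
stack(C, E)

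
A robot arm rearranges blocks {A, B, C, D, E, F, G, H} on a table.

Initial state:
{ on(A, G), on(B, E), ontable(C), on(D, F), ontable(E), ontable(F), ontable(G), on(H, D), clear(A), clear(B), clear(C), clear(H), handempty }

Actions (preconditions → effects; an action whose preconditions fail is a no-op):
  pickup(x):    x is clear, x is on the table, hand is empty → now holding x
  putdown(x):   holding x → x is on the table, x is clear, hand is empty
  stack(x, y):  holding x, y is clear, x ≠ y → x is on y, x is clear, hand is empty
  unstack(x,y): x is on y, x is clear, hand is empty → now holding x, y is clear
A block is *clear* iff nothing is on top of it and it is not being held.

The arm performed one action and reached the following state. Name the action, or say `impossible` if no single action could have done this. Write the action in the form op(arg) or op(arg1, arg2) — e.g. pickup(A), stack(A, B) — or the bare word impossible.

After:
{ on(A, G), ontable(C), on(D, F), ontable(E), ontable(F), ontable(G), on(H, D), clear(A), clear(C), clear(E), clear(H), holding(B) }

unstack(B, E)

target: towers=[C; E; F/D/H; G/A] holding=B
     unstack(A, G) → towers=[C; E/B; F/D/H; G] holding=A
     unstack(H, D) → towers=[C; E/B; F/D; G/A] holding=H
     unstack(B, E) → towers=[C; E; F/D/H; G/A] holding=B  ← match
         pickup(C) → towers=[E/B; F/D/H; G/A] holding=C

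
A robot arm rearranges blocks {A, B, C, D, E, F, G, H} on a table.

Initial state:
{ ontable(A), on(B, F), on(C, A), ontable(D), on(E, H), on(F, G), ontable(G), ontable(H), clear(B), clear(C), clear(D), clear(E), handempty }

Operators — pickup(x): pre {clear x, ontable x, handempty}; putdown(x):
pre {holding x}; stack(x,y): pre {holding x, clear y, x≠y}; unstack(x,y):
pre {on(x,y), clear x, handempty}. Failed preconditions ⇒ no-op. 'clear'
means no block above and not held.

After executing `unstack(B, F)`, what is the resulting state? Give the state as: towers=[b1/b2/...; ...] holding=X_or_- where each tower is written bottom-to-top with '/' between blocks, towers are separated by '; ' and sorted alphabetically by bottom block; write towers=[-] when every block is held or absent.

towers=[A/C; D; G/F; H/E] holding=B

before: towers=[A/C; D; G/F/B; H/E] holding=-
pre[unstack(B, F)]: on(B,F) ✓, clear(B) ✓, handempty ✓
all met → apply unstack(B, F)
after:  towers=[A/C; D; G/F; H/E] holding=B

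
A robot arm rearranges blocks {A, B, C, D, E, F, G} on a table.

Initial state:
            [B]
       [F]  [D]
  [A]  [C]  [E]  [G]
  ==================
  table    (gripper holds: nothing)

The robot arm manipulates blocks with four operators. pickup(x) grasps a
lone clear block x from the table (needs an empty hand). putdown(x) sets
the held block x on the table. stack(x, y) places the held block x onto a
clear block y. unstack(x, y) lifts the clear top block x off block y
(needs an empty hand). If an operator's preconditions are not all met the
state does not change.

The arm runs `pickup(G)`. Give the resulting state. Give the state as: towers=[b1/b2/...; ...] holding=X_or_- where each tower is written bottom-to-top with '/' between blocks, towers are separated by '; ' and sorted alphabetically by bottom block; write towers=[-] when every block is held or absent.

towers=[A; C/F; E/D/B] holding=G

before: towers=[A; C/F; E/D/B; G] holding=-
pre[pickup(G)]: clear(G) ok, ontable(G) ok, handempty ok
all met → apply pickup(G)
after:  towers=[A; C/F; E/D/B] holding=G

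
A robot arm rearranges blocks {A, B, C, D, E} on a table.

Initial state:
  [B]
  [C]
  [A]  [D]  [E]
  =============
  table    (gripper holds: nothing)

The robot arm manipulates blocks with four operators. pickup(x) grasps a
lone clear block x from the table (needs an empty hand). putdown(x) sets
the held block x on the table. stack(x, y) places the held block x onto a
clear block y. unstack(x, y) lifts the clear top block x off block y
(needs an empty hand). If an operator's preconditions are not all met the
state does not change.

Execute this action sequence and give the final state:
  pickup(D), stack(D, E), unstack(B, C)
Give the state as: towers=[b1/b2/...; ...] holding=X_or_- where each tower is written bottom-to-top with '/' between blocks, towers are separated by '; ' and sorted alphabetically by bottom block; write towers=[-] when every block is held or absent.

towers=[A/C; E/D] holding=B

step 1 (pickup(D)): towers=[A/C/B; E] holding=D
step 2 (stack(D, E)): towers=[A/C/B; E/D] holding=-
step 3 (unstack(B, C)): towers=[A/C; E/D] holding=B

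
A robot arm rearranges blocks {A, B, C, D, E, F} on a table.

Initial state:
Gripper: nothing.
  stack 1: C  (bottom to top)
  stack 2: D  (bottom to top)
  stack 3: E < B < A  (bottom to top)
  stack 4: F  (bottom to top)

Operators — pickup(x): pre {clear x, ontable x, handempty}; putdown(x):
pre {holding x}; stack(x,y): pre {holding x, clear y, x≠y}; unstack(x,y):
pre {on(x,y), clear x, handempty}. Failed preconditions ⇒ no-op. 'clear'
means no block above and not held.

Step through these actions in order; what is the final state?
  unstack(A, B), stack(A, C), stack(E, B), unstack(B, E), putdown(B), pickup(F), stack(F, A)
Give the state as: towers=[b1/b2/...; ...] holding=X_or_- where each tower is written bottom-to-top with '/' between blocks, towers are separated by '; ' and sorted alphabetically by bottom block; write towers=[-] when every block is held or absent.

step 1 (unstack(A, B)): towers=[C; D; E/B; F] holding=A
step 2 (stack(A, C)): towers=[C/A; D; E/B; F] holding=-
step 3 (stack(E, B)) [no-op]: towers=[C/A; D; E/B; F] holding=-
step 4 (unstack(B, E)): towers=[C/A; D; E; F] holding=B
step 5 (putdown(B)): towers=[B; C/A; D; E; F] holding=-
step 6 (pickup(F)): towers=[B; C/A; D; E] holding=F
step 7 (stack(F, A)): towers=[B; C/A/F; D; E] holding=-

towers=[B; C/A/F; D; E] holding=-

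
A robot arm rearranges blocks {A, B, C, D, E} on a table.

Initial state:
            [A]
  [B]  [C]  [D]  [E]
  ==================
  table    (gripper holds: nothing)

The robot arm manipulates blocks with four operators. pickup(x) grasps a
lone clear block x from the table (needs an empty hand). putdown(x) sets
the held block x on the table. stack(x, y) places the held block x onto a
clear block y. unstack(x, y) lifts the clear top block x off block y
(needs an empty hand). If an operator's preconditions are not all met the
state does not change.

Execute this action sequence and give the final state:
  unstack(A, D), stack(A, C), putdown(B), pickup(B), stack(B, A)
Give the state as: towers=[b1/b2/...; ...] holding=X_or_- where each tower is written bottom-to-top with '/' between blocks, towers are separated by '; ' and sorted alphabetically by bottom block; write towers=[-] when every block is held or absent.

towers=[C/A/B; D; E] holding=-

step 1 (unstack(A, D)): towers=[B; C; D; E] holding=A
step 2 (stack(A, C)): towers=[B; C/A; D; E] holding=-
step 3 (putdown(B)) [no-op]: towers=[B; C/A; D; E] holding=-
step 4 (pickup(B)): towers=[C/A; D; E] holding=B
step 5 (stack(B, A)): towers=[C/A/B; D; E] holding=-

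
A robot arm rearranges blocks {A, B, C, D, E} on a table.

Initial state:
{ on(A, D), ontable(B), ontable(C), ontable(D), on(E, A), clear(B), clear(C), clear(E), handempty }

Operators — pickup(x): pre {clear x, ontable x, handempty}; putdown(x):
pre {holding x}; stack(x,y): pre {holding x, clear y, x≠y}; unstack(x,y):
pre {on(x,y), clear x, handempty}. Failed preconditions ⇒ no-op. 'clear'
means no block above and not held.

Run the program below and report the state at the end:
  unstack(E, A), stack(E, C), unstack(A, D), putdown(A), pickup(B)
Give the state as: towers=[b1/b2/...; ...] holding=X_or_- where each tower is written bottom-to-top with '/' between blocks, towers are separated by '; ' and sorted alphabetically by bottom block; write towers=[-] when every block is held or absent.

step 1 (unstack(E, A)): towers=[B; C; D/A] holding=E
step 2 (stack(E, C)): towers=[B; C/E; D/A] holding=-
step 3 (unstack(A, D)): towers=[B; C/E; D] holding=A
step 4 (putdown(A)): towers=[A; B; C/E; D] holding=-
step 5 (pickup(B)): towers=[A; C/E; D] holding=B

towers=[A; C/E; D] holding=B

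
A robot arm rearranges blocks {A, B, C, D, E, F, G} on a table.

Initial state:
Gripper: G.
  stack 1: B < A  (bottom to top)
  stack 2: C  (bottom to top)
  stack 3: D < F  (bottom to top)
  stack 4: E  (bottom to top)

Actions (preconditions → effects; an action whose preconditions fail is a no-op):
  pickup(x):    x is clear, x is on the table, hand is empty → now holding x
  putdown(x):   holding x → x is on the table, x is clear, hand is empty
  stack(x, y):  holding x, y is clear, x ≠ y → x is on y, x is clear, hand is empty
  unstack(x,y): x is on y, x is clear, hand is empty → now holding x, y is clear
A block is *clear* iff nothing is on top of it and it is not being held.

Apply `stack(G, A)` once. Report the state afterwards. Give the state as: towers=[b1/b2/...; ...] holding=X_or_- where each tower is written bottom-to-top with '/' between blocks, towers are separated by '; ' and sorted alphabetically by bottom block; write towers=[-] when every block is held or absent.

before: towers=[B/A; C; D/F; E] holding=G
pre[stack(G, A)]: holding(G) yes, clear(A) yes, G≠A yes
all met → apply stack(G, A)
after:  towers=[B/A/G; C; D/F; E] holding=-

towers=[B/A/G; C; D/F; E] holding=-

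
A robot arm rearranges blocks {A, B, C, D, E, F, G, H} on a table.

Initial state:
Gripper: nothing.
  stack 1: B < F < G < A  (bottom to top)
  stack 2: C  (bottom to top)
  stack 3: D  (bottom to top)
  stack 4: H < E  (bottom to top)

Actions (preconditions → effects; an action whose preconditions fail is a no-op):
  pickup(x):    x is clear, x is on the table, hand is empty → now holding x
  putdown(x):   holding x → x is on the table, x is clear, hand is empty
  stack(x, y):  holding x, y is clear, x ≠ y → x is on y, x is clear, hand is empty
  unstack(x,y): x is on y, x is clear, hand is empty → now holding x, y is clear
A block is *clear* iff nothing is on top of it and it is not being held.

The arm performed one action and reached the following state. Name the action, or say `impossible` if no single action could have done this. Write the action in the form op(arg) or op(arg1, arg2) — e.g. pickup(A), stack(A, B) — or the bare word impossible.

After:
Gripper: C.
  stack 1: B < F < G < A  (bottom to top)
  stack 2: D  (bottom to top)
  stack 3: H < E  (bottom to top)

target: towers=[B/F/G/A; D; H/E] holding=C
     unstack(A, G) → towers=[B/F/G; C; D; H/E] holding=A
     unstack(E, H) → towers=[B/F/G/A; C; D; H] holding=E
         pickup(D) → towers=[B/F/G/A; C; H/E] holding=D
         pickup(C) → towers=[B/F/G/A; D; H/E] holding=C  ← match

pickup(C)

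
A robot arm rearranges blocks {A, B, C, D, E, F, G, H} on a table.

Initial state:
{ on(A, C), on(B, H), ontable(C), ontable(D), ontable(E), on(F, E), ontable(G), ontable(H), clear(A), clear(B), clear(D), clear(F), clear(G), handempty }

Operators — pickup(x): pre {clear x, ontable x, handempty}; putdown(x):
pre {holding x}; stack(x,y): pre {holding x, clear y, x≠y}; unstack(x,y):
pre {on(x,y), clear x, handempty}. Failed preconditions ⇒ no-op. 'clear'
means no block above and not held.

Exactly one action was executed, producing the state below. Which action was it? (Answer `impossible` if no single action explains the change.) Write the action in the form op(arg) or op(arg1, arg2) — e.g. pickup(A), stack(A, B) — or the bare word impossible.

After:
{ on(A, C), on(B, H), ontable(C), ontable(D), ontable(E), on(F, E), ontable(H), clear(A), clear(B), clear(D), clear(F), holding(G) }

pickup(G)

target: towers=[C/A; D; E/F; H/B] holding=G
         pickup(G) → towers=[C/A; D; E/F; H/B] holding=G  ← match
     unstack(A, C) → towers=[C; D; E/F; G; H/B] holding=A
     unstack(B, H) → towers=[C/A; D; E/F; G; H] holding=B
     unstack(F, E) → towers=[C/A; D; E; G; H/B] holding=F
         pickup(D) → towers=[C/A; E/F; G; H/B] holding=D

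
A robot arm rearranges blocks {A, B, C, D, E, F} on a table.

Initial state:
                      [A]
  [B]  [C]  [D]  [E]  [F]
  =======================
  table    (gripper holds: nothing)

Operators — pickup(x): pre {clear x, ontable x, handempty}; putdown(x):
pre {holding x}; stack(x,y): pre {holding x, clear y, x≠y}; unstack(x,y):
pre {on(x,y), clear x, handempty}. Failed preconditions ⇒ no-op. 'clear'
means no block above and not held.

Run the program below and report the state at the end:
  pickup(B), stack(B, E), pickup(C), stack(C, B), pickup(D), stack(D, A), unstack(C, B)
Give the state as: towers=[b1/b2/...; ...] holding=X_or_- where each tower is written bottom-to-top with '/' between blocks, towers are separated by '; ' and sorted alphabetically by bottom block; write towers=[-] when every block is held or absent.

towers=[E/B; F/A/D] holding=C

step 1 (pickup(B)): towers=[C; D; E; F/A] holding=B
step 2 (stack(B, E)): towers=[C; D; E/B; F/A] holding=-
step 3 (pickup(C)): towers=[D; E/B; F/A] holding=C
step 4 (stack(C, B)): towers=[D; E/B/C; F/A] holding=-
step 5 (pickup(D)): towers=[E/B/C; F/A] holding=D
step 6 (stack(D, A)): towers=[E/B/C; F/A/D] holding=-
step 7 (unstack(C, B)): towers=[E/B; F/A/D] holding=C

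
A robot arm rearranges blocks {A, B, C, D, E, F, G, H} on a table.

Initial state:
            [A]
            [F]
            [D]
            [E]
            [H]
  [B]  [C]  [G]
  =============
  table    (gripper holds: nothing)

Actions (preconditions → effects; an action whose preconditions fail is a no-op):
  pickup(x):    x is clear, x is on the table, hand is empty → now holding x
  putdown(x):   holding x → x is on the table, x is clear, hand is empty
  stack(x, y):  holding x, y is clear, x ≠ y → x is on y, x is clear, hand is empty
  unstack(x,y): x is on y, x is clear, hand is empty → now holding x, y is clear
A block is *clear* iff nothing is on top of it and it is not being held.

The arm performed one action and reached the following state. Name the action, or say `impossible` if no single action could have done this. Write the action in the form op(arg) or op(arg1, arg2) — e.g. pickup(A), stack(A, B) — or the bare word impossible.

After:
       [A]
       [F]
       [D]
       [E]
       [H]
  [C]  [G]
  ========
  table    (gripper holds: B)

pickup(B)

target: towers=[C; G/H/E/D/F/A] holding=B
     unstack(A, F) → towers=[B; C; G/H/E/D/F] holding=A
         pickup(B) → towers=[C; G/H/E/D/F/A] holding=B  ← match
         pickup(C) → towers=[B; G/H/E/D/F/A] holding=C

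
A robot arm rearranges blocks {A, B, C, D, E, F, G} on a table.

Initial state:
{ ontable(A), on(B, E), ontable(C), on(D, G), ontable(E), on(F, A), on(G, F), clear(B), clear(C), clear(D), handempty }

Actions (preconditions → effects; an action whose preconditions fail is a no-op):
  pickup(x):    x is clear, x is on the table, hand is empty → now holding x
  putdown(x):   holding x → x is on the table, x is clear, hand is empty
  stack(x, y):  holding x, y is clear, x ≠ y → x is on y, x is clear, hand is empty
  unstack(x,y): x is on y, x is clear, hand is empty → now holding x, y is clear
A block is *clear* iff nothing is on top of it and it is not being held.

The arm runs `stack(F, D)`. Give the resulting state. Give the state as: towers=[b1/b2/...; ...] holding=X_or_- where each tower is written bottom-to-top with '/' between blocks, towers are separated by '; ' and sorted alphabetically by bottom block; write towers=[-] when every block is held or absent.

before: towers=[A/F/G/D; C; E/B] holding=-
pre[stack(F, D)]: holding(F) fail, clear(D) ok, F≠D ok
holding(F) unmet → stack(F, D) is a no-op
after:  towers=[A/F/G/D; C; E/B] holding=-

towers=[A/F/G/D; C; E/B] holding=-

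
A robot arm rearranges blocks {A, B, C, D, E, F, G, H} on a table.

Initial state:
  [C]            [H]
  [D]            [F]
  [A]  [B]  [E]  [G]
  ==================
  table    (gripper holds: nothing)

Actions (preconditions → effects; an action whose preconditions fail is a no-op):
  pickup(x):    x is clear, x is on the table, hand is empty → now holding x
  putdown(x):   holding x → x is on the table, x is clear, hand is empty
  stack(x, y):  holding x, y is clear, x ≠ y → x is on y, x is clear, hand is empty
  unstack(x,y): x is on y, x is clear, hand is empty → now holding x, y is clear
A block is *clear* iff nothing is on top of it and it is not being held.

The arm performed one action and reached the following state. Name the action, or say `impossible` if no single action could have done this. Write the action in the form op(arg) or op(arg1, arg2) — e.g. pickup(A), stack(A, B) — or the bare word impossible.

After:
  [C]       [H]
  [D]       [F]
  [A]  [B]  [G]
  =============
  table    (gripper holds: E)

target: towers=[A/D/C; B; G/F/H] holding=E
         pickup(E) → towers=[A/D/C; B; G/F/H] holding=E  ← match
     unstack(H, F) → towers=[A/D/C; B; E; G/F] holding=H
         pickup(B) → towers=[A/D/C; E; G/F/H] holding=B
     unstack(C, D) → towers=[A/D; B; E; G/F/H] holding=C

pickup(E)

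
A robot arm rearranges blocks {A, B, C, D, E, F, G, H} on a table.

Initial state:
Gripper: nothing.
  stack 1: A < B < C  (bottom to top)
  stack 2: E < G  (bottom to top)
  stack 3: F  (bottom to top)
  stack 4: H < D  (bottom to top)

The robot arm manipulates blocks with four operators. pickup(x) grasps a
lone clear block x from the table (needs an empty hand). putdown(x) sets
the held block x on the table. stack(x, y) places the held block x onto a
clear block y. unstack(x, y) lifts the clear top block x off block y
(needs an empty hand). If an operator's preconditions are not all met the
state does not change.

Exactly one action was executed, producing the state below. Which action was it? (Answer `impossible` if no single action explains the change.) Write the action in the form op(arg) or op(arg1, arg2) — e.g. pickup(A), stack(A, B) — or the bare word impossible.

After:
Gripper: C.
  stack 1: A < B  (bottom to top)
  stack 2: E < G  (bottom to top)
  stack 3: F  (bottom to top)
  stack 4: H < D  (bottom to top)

target: towers=[A/B; E/G; F; H/D] holding=C
     unstack(G, E) → towers=[A/B/C; E; F; H/D] holding=G
         pickup(F) → towers=[A/B/C; E/G; H/D] holding=F
     unstack(D, H) → towers=[A/B/C; E/G; F; H] holding=D
     unstack(C, B) → towers=[A/B; E/G; F; H/D] holding=C  ← match

unstack(C, B)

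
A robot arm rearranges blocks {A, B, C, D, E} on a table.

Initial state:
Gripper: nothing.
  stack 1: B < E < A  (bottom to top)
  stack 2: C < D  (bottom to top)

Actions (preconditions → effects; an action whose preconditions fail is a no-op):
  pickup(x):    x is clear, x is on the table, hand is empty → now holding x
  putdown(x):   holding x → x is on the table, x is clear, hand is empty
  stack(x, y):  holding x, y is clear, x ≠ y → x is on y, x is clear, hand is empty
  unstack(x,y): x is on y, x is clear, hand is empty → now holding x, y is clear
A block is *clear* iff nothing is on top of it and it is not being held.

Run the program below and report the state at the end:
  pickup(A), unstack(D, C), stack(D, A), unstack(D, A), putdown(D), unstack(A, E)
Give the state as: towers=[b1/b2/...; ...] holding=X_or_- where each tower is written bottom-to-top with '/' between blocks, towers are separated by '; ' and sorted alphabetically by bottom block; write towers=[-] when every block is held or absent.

towers=[B/E; C; D] holding=A

step 1 (pickup(A)) [no-op]: towers=[B/E/A; C/D] holding=-
step 2 (unstack(D, C)): towers=[B/E/A; C] holding=D
step 3 (stack(D, A)): towers=[B/E/A/D; C] holding=-
step 4 (unstack(D, A)): towers=[B/E/A; C] holding=D
step 5 (putdown(D)): towers=[B/E/A; C; D] holding=-
step 6 (unstack(A, E)): towers=[B/E; C; D] holding=A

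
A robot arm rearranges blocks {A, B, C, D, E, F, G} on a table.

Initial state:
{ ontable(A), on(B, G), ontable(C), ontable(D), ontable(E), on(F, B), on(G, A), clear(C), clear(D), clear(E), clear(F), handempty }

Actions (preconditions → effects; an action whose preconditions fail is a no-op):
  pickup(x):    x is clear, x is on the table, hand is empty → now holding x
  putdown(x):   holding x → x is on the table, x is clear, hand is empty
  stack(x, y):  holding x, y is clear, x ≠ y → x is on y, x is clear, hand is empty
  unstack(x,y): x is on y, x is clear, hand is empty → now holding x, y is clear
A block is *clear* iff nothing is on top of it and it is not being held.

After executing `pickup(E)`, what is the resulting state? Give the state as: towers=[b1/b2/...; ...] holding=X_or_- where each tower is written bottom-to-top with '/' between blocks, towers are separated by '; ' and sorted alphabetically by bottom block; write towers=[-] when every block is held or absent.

before: towers=[A/G/B/F; C; D; E] holding=-
pre[pickup(E)]: clear(E) ✓, ontable(E) ✓, handempty ✓
all met → apply pickup(E)
after:  towers=[A/G/B/F; C; D] holding=E

towers=[A/G/B/F; C; D] holding=E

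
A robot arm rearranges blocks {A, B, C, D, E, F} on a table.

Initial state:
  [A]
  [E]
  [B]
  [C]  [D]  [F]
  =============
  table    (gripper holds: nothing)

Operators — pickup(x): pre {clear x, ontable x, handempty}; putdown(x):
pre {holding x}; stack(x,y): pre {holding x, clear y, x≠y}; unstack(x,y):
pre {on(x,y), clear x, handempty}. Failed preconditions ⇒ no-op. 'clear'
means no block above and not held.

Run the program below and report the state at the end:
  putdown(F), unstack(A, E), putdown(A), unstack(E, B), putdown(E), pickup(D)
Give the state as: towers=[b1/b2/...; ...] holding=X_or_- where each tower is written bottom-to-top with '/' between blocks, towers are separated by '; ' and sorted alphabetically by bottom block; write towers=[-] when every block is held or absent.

towers=[A; C/B; E; F] holding=D

step 1 (putdown(F)) [no-op]: towers=[C/B/E/A; D; F] holding=-
step 2 (unstack(A, E)): towers=[C/B/E; D; F] holding=A
step 3 (putdown(A)): towers=[A; C/B/E; D; F] holding=-
step 4 (unstack(E, B)): towers=[A; C/B; D; F] holding=E
step 5 (putdown(E)): towers=[A; C/B; D; E; F] holding=-
step 6 (pickup(D)): towers=[A; C/B; E; F] holding=D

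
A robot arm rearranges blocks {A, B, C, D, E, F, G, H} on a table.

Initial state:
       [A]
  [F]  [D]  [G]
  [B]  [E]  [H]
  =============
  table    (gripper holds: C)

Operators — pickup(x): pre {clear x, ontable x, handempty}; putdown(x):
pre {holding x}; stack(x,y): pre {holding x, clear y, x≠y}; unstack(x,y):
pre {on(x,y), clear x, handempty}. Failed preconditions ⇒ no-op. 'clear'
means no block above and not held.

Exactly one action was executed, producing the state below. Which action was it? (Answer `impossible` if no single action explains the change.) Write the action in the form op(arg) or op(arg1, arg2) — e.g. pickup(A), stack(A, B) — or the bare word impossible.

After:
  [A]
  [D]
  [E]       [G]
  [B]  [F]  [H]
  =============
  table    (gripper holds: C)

impossible

target: towers=[B/E/D/A; F; H/G] holding=C
        putdown(C) → towers=[B/F; C; E/D/A; H/G] holding=-
       stack(C, G) → towers=[B/F; E/D/A; H/G/C] holding=-
       stack(C, A) → towers=[B/F; E/D/A/C; H/G] holding=-
       stack(C, F) → towers=[B/F/C; E/D/A; H/G] holding=-
none of the 4 applicable actions match → impossible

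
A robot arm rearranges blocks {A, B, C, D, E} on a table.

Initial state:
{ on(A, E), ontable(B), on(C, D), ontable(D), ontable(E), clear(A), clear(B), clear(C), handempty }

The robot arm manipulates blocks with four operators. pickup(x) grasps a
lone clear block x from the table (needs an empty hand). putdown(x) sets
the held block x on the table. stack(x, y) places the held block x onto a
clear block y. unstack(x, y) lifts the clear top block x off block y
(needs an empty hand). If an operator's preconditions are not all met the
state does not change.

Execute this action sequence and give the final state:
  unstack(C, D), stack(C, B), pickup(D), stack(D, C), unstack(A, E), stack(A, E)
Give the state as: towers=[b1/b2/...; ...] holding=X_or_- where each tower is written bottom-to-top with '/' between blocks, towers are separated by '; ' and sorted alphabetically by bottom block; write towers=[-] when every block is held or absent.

step 1 (unstack(C, D)): towers=[B; D; E/A] holding=C
step 2 (stack(C, B)): towers=[B/C; D; E/A] holding=-
step 3 (pickup(D)): towers=[B/C; E/A] holding=D
step 4 (stack(D, C)): towers=[B/C/D; E/A] holding=-
step 5 (unstack(A, E)): towers=[B/C/D; E] holding=A
step 6 (stack(A, E)): towers=[B/C/D; E/A] holding=-

towers=[B/C/D; E/A] holding=-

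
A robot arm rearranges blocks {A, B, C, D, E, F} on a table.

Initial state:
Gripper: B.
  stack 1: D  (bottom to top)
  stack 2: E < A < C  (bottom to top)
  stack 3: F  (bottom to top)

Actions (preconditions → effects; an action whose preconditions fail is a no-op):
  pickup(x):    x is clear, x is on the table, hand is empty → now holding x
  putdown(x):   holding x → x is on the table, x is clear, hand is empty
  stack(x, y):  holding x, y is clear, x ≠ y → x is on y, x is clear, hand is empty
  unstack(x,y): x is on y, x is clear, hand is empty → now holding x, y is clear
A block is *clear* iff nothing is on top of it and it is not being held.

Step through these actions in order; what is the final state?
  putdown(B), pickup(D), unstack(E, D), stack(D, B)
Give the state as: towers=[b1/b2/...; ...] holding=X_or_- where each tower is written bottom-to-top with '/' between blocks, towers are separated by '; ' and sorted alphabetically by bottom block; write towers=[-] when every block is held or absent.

towers=[B/D; E/A/C; F] holding=-

step 1 (putdown(B)): towers=[B; D; E/A/C; F] holding=-
step 2 (pickup(D)): towers=[B; E/A/C; F] holding=D
step 3 (unstack(E, D)) [no-op]: towers=[B; E/A/C; F] holding=D
step 4 (stack(D, B)): towers=[B/D; E/A/C; F] holding=-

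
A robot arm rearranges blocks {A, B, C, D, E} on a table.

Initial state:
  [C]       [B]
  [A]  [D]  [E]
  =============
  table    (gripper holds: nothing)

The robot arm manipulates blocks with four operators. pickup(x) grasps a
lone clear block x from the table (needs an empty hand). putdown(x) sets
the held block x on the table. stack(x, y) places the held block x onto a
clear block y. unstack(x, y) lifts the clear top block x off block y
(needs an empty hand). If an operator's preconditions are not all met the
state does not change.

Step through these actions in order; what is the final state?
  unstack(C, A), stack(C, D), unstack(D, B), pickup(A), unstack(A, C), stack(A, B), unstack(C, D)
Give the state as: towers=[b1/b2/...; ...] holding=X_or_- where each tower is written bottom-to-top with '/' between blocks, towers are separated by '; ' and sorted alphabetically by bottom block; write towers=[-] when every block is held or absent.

towers=[D; E/B/A] holding=C

step 1 (unstack(C, A)): towers=[A; D; E/B] holding=C
step 2 (stack(C, D)): towers=[A; D/C; E/B] holding=-
step 3 (unstack(D, B)) [no-op]: towers=[A; D/C; E/B] holding=-
step 4 (pickup(A)): towers=[D/C; E/B] holding=A
step 5 (unstack(A, C)) [no-op]: towers=[D/C; E/B] holding=A
step 6 (stack(A, B)): towers=[D/C; E/B/A] holding=-
step 7 (unstack(C, D)): towers=[D; E/B/A] holding=C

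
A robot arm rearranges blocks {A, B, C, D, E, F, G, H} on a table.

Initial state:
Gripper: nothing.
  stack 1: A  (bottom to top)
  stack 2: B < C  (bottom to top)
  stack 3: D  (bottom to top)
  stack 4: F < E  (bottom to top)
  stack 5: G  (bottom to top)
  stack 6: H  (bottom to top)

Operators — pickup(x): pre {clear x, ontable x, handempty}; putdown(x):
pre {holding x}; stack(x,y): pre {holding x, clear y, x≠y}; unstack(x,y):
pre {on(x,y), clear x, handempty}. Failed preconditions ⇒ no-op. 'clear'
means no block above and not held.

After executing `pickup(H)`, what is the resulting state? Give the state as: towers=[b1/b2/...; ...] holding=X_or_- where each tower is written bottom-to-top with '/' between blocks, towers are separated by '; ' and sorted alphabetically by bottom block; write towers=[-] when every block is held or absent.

before: towers=[A; B/C; D; F/E; G; H] holding=-
pre[pickup(H)]: clear(H) ✓, ontable(H) ✓, handempty ✓
all met → apply pickup(H)
after:  towers=[A; B/C; D; F/E; G] holding=H

towers=[A; B/C; D; F/E; G] holding=H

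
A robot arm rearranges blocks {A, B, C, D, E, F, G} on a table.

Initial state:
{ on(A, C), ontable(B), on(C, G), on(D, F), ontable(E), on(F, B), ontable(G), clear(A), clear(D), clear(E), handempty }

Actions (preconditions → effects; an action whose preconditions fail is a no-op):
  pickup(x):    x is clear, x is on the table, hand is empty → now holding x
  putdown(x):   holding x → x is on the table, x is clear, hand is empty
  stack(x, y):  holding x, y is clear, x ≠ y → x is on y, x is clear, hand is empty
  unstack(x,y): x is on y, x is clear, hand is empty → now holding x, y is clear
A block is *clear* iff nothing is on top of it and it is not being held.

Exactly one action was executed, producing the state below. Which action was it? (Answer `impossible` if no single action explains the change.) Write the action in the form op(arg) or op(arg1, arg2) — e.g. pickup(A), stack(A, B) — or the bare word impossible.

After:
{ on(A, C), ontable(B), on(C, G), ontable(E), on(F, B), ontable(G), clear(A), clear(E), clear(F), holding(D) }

unstack(D, F)

target: towers=[B/F; E; G/C/A] holding=D
     unstack(D, F) → towers=[B/F; E; G/C/A] holding=D  ← match
     unstack(A, C) → towers=[B/F/D; E; G/C] holding=A
         pickup(E) → towers=[B/F/D; G/C/A] holding=E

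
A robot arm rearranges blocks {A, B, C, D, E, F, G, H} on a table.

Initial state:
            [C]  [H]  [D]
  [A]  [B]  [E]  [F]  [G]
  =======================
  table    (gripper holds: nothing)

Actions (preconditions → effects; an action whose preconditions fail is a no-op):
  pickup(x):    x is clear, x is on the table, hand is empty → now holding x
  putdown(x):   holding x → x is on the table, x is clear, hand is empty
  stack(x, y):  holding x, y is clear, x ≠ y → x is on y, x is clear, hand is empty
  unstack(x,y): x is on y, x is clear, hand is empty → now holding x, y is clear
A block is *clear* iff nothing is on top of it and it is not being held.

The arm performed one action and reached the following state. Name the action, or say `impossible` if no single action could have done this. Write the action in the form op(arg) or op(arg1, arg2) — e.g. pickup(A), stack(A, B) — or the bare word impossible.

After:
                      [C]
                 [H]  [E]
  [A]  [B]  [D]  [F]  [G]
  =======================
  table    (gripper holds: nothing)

target: towers=[A; B; D; F/H; G/E/C] holding=-
         pickup(A) → towers=[B; E/C; F/H; G/D] holding=A
     unstack(H, F) → towers=[A; B; E/C; F; G/D] holding=H
         pickup(B) → towers=[A; E/C; F/H; G/D] holding=B
     unstack(D, G) → towers=[A; B; E/C; F/H; G] holding=D
     unstack(C, E) → towers=[A; B; E; F/H; G/D] holding=C
none of the 5 applicable actions match → impossible

impossible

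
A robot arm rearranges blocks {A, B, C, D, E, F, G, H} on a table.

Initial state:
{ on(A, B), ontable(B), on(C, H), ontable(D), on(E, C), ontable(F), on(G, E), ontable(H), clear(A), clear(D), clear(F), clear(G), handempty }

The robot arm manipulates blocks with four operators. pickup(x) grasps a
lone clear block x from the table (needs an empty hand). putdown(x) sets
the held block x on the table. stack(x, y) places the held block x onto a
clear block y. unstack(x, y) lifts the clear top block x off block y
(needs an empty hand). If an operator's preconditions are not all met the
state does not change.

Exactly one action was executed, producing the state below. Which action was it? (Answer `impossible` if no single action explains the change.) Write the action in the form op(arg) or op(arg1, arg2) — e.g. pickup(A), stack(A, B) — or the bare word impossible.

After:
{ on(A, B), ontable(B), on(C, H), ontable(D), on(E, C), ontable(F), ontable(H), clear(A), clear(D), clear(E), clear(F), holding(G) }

target: towers=[B/A; D; F; H/C/E] holding=G
     unstack(G, E) → towers=[B/A; D; F; H/C/E] holding=G  ← match
     unstack(A, B) → towers=[B; D; F; H/C/E/G] holding=A
         pickup(F) → towers=[B/A; D; H/C/E/G] holding=F
         pickup(D) → towers=[B/A; F; H/C/E/G] holding=D

unstack(G, E)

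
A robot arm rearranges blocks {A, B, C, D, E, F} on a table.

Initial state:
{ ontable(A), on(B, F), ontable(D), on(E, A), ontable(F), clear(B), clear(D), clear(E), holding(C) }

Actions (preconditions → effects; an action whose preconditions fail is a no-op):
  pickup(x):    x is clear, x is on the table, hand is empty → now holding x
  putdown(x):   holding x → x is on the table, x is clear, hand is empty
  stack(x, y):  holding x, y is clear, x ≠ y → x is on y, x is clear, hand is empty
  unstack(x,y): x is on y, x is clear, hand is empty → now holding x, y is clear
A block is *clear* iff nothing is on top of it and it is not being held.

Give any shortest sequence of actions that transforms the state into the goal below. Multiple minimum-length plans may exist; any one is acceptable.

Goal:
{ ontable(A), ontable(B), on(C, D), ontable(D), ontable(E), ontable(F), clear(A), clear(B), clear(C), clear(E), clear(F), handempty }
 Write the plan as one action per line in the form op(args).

stack(C, D)
unstack(B, F)
putdown(B)
unstack(E, A)
putdown(E)

step 1 (stack(C, D)): towers=[A/E; D/C; F/B] holding=-
step 2 (unstack(B, F)): towers=[A/E; D/C; F] holding=B
step 3 (putdown(B)): towers=[A/E; B; D/C; F] holding=-
step 4 (unstack(E, A)): towers=[A; B; D/C; F] holding=E
step 5 (putdown(E)): towers=[A; B; D/C; E; F] holding=-
goal check: towers=[A; B; D/C; E; F] holding=- — reached (length 5, optimal by BFS)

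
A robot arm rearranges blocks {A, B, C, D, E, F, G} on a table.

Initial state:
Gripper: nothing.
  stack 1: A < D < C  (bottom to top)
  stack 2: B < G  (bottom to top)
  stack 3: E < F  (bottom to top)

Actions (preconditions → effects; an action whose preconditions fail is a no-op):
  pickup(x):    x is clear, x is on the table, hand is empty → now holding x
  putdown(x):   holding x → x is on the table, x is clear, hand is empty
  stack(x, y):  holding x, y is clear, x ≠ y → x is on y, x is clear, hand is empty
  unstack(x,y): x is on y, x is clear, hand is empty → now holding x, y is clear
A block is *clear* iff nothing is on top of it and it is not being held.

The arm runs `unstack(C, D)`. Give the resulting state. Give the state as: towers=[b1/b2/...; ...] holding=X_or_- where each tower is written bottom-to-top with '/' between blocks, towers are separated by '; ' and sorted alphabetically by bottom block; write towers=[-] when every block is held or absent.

before: towers=[A/D/C; B/G; E/F] holding=-
pre[unstack(C, D)]: on(C,D) ✓, clear(C) ✓, handempty ✓
all met → apply unstack(C, D)
after:  towers=[A/D; B/G; E/F] holding=C

towers=[A/D; B/G; E/F] holding=C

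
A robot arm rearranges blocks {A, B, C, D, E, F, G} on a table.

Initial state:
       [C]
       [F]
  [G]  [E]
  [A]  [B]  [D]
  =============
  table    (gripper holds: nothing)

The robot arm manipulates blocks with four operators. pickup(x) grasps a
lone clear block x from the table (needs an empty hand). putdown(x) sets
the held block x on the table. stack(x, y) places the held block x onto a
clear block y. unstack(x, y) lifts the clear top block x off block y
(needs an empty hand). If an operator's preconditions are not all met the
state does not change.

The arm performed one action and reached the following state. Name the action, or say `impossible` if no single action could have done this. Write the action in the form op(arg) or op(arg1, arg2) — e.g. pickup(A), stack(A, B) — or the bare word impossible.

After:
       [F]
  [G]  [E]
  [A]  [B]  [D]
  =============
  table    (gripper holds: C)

target: towers=[A/G; B/E/F; D] holding=C
     unstack(G, A) → towers=[A; B/E/F/C; D] holding=G
         pickup(D) → towers=[A/G; B/E/F/C] holding=D
     unstack(C, F) → towers=[A/G; B/E/F; D] holding=C  ← match

unstack(C, F)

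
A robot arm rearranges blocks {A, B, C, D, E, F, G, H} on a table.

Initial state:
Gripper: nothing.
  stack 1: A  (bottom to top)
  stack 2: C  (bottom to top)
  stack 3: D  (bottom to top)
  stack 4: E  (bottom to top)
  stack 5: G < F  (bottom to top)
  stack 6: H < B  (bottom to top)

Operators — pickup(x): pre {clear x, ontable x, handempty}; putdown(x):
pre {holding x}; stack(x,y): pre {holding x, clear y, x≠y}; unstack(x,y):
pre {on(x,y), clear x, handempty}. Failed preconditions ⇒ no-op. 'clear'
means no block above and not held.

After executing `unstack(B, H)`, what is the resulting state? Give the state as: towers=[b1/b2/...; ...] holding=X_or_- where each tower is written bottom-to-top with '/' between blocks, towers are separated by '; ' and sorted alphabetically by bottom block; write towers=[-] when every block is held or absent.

towers=[A; C; D; E; G/F; H] holding=B

before: towers=[A; C; D; E; G/F; H/B] holding=-
pre[unstack(B, H)]: on(B,H) yes, clear(B) yes, handempty yes
all met → apply unstack(B, H)
after:  towers=[A; C; D; E; G/F; H] holding=B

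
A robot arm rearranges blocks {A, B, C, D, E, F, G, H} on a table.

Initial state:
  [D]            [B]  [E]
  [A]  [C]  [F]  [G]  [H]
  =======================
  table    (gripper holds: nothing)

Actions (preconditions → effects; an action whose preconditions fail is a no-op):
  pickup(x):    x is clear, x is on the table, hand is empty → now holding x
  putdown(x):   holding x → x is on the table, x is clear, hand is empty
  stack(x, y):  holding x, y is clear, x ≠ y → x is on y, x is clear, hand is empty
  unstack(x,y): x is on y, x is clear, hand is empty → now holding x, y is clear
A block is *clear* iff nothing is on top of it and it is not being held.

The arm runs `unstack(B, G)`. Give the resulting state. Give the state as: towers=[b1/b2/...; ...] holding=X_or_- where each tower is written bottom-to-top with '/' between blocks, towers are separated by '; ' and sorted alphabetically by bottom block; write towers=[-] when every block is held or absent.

before: towers=[A/D; C; F; G/B; H/E] holding=-
pre[unstack(B, G)]: on(B,G) ✓, clear(B) ✓, handempty ✓
all met → apply unstack(B, G)
after:  towers=[A/D; C; F; G; H/E] holding=B

towers=[A/D; C; F; G; H/E] holding=B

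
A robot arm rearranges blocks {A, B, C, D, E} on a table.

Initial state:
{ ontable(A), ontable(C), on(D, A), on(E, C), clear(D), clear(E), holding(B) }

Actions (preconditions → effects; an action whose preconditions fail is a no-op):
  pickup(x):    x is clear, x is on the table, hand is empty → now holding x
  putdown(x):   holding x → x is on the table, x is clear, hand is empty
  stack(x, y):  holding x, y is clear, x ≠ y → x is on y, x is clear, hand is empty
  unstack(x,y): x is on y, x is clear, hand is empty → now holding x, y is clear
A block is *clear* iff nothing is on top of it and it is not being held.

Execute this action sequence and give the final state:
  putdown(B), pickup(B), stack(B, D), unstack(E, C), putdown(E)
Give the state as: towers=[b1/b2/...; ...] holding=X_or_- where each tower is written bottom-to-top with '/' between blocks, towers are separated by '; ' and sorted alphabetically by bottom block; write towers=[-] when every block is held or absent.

towers=[A/D/B; C; E] holding=-

step 1 (putdown(B)): towers=[A/D; B; C/E] holding=-
step 2 (pickup(B)): towers=[A/D; C/E] holding=B
step 3 (stack(B, D)): towers=[A/D/B; C/E] holding=-
step 4 (unstack(E, C)): towers=[A/D/B; C] holding=E
step 5 (putdown(E)): towers=[A/D/B; C; E] holding=-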